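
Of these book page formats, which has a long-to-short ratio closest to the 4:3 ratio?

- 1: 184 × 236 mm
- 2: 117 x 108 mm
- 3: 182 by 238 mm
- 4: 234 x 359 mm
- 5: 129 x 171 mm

Ratios (long/short): 1 ≈ 1.283; 2 ≈ 1.083; 3 ≈ 1.308; 4 ≈ 1.534; 5 ≈ 1.326.
4:3 ≈ 1.333; option 5 is nearest (Δ 0.007).

5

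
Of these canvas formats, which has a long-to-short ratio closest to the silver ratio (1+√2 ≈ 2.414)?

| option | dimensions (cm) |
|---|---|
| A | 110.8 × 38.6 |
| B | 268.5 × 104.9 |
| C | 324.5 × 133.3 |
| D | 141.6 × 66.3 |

Ratios (long/short): A ≈ 2.870; B ≈ 2.560; C ≈ 2.434; D ≈ 2.136.
silver ratio ≈ 2.414; option C is nearest (Δ 0.020).

C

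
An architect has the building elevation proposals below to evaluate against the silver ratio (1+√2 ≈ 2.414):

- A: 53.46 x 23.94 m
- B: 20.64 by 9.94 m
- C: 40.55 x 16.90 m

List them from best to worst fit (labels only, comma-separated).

C, A, B

Ratios: A = 53.46 / 23.94 ≈ 2.233; B = 20.64 / 9.94 ≈ 2.076; C = 40.55 / 16.90 ≈ 2.399.
|Δ from 2.414|: A 0.181; B 0.338; C 0.015.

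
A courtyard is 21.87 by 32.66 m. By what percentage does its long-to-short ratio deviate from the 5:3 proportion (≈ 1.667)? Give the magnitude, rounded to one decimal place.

10.4%

Ratio = 32.66 / 21.87 ≈ 1.4934.
Ideal 5:3 ≈ 1.6667. |1.4934 − 1.6667| / 1.6667 ≈ 10.40% → 10.4%.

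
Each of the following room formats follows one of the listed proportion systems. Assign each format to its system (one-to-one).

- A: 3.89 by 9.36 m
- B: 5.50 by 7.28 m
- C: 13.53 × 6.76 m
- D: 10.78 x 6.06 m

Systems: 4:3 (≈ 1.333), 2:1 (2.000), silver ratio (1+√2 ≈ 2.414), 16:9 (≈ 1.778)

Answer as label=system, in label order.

A=silver ratio, B=4:3, C=2:1, D=16:9

Ratios: A ≈ 2.406; B ≈ 1.324; C ≈ 2.001; D ≈ 1.779.
Targets: 4:3 ≈ 1.333; 2:1 ≈ 2.000; silver ratio ≈ 2.414; 16:9 ≈ 1.778.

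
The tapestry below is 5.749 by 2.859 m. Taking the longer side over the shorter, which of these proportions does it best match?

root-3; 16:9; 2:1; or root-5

2:1

Ratio = 5.749 / 2.859 ≈ 2.011.
Distances: root-3 1.732 (Δ 0.279); 16:9 1.778 (Δ 0.233); 2:1 2.000 (Δ 0.011); root-5 2.236 (Δ 0.225).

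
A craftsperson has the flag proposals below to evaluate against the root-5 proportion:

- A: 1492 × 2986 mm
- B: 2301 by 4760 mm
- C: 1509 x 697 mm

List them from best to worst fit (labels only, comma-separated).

Ratios: A = 2986 / 1492 ≈ 2.001; B = 4760 / 2301 ≈ 2.069; C = 1509 / 697 ≈ 2.165.
|Δ from 2.236|: A 0.235; B 0.167; C 0.071.

C, B, A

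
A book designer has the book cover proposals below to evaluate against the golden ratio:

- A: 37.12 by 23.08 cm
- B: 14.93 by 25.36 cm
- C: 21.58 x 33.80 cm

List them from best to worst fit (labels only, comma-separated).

A: 37.12/23.08 ≈ 1.608 → |1.608 − 1.618| = 0.010
B: 25.36/14.93 ≈ 1.699 → |1.699 − 1.618| = 0.081
C: 33.80/21.58 ≈ 1.566 → |1.566 − 1.618| = 0.052

A, C, B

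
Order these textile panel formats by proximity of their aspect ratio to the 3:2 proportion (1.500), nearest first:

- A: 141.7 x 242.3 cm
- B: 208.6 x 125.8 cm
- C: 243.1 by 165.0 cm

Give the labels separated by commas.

A: 242.3/141.7 ≈ 1.710 → |1.710 − 1.500| = 0.210
B: 208.6/125.8 ≈ 1.658 → |1.658 − 1.500| = 0.158
C: 243.1/165.0 ≈ 1.473 → |1.473 − 1.500| = 0.027

C, B, A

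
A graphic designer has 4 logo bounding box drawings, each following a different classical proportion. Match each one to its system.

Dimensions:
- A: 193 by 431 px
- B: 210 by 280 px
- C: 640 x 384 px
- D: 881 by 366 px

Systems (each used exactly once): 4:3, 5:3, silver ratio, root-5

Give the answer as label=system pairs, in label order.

A = 431/193 ≈ 2.233 → root-5 (2.236)
B = 280/210 ≈ 1.333 → 4:3 (1.333)
C = 640/384 ≈ 1.667 → 5:3 (1.667)
D = 881/366 ≈ 2.407 → silver ratio (2.414)

A=root-5, B=4:3, C=5:3, D=silver ratio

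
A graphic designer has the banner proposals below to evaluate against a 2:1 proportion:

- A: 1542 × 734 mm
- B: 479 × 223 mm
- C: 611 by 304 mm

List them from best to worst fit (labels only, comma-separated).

A: 1542/734 ≈ 2.101 → |2.101 − 2.000| = 0.101
B: 479/223 ≈ 2.148 → |2.148 − 2.000| = 0.148
C: 611/304 ≈ 2.010 → |2.010 − 2.000| = 0.010

C, A, B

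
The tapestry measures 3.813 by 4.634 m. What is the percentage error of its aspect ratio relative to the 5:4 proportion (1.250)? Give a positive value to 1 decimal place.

2.8%

Ratio = 4.634 / 3.813 ≈ 1.2153.
Ideal 5:4 = 1.2500. |1.2153 − 1.2500| / 1.2500 ≈ 2.78% → 2.8%.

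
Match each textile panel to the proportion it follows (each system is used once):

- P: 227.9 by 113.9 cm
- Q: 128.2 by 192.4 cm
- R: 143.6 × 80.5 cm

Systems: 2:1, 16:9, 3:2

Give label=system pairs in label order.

Ratios: P ≈ 2.001; Q ≈ 1.501; R ≈ 1.784.
Targets: 2:1 ≈ 2.000; 16:9 ≈ 1.778; 3:2 ≈ 1.500.

P=2:1, Q=3:2, R=16:9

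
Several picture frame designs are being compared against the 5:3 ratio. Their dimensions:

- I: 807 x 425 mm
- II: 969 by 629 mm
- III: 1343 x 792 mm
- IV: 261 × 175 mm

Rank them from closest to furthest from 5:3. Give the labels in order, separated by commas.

III, II, IV, I

I: 807/425 ≈ 1.899 → |1.899 − 1.667| = 0.232
II: 969/629 ≈ 1.541 → |1.541 − 1.667| = 0.126
III: 1343/792 ≈ 1.696 → |1.696 − 1.667| = 0.029
IV: 261/175 ≈ 1.491 → |1.491 − 1.667| = 0.176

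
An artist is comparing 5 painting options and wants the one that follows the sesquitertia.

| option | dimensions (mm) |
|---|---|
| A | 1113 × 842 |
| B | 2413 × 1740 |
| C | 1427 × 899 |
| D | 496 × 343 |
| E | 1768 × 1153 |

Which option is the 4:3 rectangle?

Ratios (long/short): A ≈ 1.322; B ≈ 1.387; C ≈ 1.587; D ≈ 1.446; E ≈ 1.533.
4:3 ≈ 1.333; option A is nearest (Δ 0.011).

A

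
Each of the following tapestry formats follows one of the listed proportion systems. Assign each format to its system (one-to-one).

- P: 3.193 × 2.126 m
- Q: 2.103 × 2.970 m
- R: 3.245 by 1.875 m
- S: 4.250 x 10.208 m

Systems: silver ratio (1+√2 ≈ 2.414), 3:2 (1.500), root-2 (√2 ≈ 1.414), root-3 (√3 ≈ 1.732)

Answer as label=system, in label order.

Ratios: P ≈ 1.502; Q ≈ 1.412; R ≈ 1.731; S ≈ 2.402.
Targets: silver ratio ≈ 2.414; 3:2 ≈ 1.500; root-2 ≈ 1.414; root-3 ≈ 1.732.

P=3:2, Q=root-2, R=root-3, S=silver ratio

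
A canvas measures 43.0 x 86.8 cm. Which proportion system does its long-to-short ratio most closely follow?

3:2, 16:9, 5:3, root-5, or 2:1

2:1

Ratio = 86.8 / 43.0 ≈ 2.019.
Distances: 3:2 1.500 (Δ 0.519); 16:9 1.778 (Δ 0.241); 5:3 1.667 (Δ 0.352); root-5 2.236 (Δ 0.217); 2:1 2.000 (Δ 0.019).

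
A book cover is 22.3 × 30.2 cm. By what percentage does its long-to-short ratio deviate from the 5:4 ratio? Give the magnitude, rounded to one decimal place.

8.3%

Ratio = 30.2 / 22.3 ≈ 1.3543.
Ideal 5:4 = 1.2500. |1.3543 − 1.2500| / 1.2500 ≈ 8.34% → 8.3%.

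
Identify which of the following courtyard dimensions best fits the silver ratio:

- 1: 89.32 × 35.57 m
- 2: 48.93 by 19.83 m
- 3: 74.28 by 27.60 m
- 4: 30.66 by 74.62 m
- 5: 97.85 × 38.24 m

Target silver ratio ≈ 2.414.
1: 2.511 (Δ0.097)  2: 2.467 (Δ0.053)  3: 2.691 (Δ0.277)  4: 2.434 (Δ0.020)  5: 2.559 (Δ0.145)

4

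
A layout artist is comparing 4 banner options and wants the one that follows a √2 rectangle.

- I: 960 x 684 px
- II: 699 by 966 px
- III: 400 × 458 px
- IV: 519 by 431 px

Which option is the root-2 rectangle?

Ratios (long/short): I ≈ 1.404; II ≈ 1.382; III ≈ 1.145; IV ≈ 1.204.
root-2 ≈ 1.414; option I is nearest (Δ 0.010).

I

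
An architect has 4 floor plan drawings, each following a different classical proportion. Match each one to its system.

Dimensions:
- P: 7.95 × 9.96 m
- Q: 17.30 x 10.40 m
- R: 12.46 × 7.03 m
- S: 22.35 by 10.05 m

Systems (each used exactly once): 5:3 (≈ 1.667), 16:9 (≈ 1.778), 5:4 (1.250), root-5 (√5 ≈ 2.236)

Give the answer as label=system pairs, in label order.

P = 9.96/7.95 ≈ 1.253 → 5:4 (1.250)
Q = 17.30/10.40 ≈ 1.663 → 5:3 (1.667)
R = 12.46/7.03 ≈ 1.772 → 16:9 (1.778)
S = 22.35/10.05 ≈ 2.224 → root-5 (2.236)

P=5:4, Q=5:3, R=16:9, S=root-5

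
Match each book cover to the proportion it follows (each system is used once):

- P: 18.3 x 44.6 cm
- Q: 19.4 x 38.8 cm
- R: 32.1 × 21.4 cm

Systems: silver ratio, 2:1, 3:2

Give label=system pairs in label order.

Ratios: P ≈ 2.437; Q ≈ 2.000; R ≈ 1.500.
Targets: silver ratio ≈ 2.414; 2:1 ≈ 2.000; 3:2 ≈ 1.500.

P=silver ratio, Q=2:1, R=3:2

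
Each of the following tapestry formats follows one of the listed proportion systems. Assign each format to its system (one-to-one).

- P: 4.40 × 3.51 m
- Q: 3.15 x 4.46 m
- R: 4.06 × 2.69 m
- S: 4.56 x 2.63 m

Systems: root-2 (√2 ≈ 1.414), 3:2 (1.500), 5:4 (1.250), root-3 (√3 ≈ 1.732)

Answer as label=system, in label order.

P=5:4, Q=root-2, R=3:2, S=root-3

P = 4.40/3.51 ≈ 1.254 → 5:4 (1.250)
Q = 4.46/3.15 ≈ 1.416 → root-2 (1.414)
R = 4.06/2.69 ≈ 1.509 → 3:2 (1.500)
S = 4.56/2.63 ≈ 1.734 → root-3 (1.732)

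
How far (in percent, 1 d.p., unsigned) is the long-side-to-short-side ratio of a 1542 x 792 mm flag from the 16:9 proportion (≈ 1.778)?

9.5%

Ratio = 1542 / 792 ≈ 1.9470.
Ideal 16:9 ≈ 1.7778. |1.9470 − 1.7778| / 1.7778 ≈ 9.52% → 9.5%.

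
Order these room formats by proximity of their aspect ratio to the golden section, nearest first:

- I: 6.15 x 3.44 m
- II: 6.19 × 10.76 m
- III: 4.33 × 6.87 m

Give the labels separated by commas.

III, II, I

Ratios: I = 6.15 / 3.44 ≈ 1.788; II = 10.76 / 6.19 ≈ 1.738; III = 6.87 / 4.33 ≈ 1.587.
|Δ from 1.618|: I 0.170; II 0.120; III 0.031.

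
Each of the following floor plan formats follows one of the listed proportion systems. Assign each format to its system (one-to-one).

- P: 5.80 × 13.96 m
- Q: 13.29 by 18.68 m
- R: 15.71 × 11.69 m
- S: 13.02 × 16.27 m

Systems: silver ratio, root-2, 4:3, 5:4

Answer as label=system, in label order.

P=silver ratio, Q=root-2, R=4:3, S=5:4

Ratios: P ≈ 2.407; Q ≈ 1.406; R ≈ 1.344; S ≈ 1.250.
Targets: silver ratio ≈ 2.414; root-2 ≈ 1.414; 4:3 ≈ 1.333; 5:4 ≈ 1.250.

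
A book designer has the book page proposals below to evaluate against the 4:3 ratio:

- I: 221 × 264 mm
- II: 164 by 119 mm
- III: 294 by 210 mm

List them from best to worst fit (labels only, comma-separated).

II, III, I

I: 264/221 ≈ 1.195 → |1.195 − 1.333| = 0.138
II: 164/119 ≈ 1.378 → |1.378 − 1.333| = 0.045
III: 294/210 ≈ 1.400 → |1.400 − 1.333| = 0.067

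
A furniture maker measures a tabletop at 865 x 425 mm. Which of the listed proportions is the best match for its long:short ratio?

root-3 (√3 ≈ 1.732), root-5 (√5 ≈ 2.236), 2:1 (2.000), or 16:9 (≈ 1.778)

865/425 ≈ 2.035. Nearest candidates are 2:1 (2.000, off by 0.035) and root-5 (2.236, off by 0.201).

2:1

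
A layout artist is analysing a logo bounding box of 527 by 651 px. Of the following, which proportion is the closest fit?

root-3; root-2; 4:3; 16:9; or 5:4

Ratio = 651 / 527 ≈ 1.235.
Distances: root-3 1.732 (Δ 0.497); root-2 1.414 (Δ 0.179); 4:3 1.333 (Δ 0.098); 16:9 1.778 (Δ 0.543); 5:4 1.250 (Δ 0.015).

5:4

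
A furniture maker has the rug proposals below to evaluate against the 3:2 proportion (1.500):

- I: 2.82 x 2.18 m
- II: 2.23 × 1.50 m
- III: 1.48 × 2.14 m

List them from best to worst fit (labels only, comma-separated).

II, III, I

Ratios: I = 2.82 / 2.18 ≈ 1.294; II = 2.23 / 1.50 ≈ 1.487; III = 2.14 / 1.48 ≈ 1.446.
|Δ from 1.500|: I 0.206; II 0.013; III 0.054.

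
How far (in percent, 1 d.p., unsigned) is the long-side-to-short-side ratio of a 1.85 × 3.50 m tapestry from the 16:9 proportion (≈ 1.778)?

Ratio = 3.50 / 1.85 ≈ 1.8919.
Ideal 16:9 ≈ 1.7778. |1.8919 − 1.7778| / 1.7778 ≈ 6.42% → 6.4%.

6.4%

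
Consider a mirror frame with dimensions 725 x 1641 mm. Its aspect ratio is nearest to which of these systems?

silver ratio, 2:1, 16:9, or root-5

1641/725 ≈ 2.263. Nearest candidates are root-5 (2.236, off by 0.027) and silver ratio (2.414, off by 0.151).

root-5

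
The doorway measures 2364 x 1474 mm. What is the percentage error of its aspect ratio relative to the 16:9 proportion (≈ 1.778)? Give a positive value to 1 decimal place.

Ratio = 2364 / 1474 ≈ 1.6038.
Ideal 16:9 ≈ 1.7778. |1.6038 − 1.7778| / 1.7778 ≈ 9.79% → 9.8%.

9.8%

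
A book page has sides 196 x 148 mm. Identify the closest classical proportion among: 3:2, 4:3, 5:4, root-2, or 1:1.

4:3

196/148 ≈ 1.324. Nearest candidates are 4:3 (1.333, off by 0.009) and 5:4 (1.250, off by 0.074).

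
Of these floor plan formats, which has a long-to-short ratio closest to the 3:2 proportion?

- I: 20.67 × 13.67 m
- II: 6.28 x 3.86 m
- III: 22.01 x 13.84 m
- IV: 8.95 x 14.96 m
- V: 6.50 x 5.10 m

I

Ratios (long/short): I ≈ 1.512; II ≈ 1.627; III ≈ 1.590; IV ≈ 1.672; V ≈ 1.275.
3:2 ≈ 1.500; option I is nearest (Δ 0.012).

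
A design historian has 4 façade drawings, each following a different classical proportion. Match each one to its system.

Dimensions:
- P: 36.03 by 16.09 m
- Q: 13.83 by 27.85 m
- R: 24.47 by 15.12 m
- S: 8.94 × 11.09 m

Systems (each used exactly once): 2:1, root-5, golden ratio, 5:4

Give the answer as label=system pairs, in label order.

P=root-5, Q=2:1, R=golden ratio, S=5:4

P = 36.03/16.09 ≈ 2.239 → root-5 (2.236)
Q = 27.85/13.83 ≈ 2.014 → 2:1 (2.000)
R = 24.47/15.12 ≈ 1.618 → golden ratio (1.618)
S = 11.09/8.94 ≈ 1.240 → 5:4 (1.250)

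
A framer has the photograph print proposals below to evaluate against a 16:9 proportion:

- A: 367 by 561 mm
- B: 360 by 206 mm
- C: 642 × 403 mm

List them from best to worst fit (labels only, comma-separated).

A: 561/367 ≈ 1.529 → |1.529 − 1.778| = 0.249
B: 360/206 ≈ 1.748 → |1.748 − 1.778| = 0.030
C: 642/403 ≈ 1.593 → |1.593 − 1.778| = 0.185

B, C, A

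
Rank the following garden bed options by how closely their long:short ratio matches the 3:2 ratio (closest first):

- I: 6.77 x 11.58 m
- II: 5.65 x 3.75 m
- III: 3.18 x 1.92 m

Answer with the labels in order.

II, III, I

Ratios: I = 11.58 / 6.77 ≈ 1.710; II = 5.65 / 3.75 ≈ 1.507; III = 3.18 / 1.92 ≈ 1.656.
|Δ from 1.500|: I 0.210; II 0.007; III 0.156.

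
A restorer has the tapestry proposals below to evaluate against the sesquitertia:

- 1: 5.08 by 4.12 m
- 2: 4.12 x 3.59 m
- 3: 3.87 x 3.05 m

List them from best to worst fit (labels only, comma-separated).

Ratios: 1 = 5.08 / 4.12 ≈ 1.233; 2 = 4.12 / 3.59 ≈ 1.148; 3 = 3.87 / 3.05 ≈ 1.269.
|Δ from 1.333|: 1 0.100; 2 0.185; 3 0.064.

3, 1, 2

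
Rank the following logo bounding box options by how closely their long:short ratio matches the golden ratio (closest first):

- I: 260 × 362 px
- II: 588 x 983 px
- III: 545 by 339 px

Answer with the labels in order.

III, II, I

Ratios: I = 362 / 260 ≈ 1.392; II = 983 / 588 ≈ 1.672; III = 545 / 339 ≈ 1.608.
|Δ from 1.618|: I 0.226; II 0.054; III 0.010.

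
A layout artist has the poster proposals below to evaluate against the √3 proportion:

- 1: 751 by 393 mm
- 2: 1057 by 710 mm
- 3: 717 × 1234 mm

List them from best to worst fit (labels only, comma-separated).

Ratios: 1 = 751 / 393 ≈ 1.911; 2 = 1057 / 710 ≈ 1.489; 3 = 1234 / 717 ≈ 1.721.
|Δ from 1.732|: 1 0.179; 2 0.243; 3 0.011.

3, 1, 2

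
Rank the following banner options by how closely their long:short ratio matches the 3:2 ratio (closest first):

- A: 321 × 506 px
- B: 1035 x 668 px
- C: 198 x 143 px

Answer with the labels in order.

B, A, C

Ratios: A = 506 / 321 ≈ 1.576; B = 1035 / 668 ≈ 1.549; C = 198 / 143 ≈ 1.385.
|Δ from 1.500|: A 0.076; B 0.049; C 0.115.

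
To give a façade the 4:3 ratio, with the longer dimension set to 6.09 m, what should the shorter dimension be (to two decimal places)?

4:3 ≈ 1.33333.
Shorter side = 6.09 ÷ 1.33333 ≈ 4.5675 → 4.57 m.

4.57 m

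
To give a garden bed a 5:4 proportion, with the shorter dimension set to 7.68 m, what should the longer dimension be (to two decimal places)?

5:4 = 1.25000.
Longer side = 7.68 × 1.25000 ≈ 9.6000 → 9.60 m.

9.60 m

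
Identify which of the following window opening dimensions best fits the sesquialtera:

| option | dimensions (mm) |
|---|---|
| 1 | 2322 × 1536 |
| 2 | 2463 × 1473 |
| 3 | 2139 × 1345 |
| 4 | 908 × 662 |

Ratios (long/short): 1 ≈ 1.512; 2 ≈ 1.672; 3 ≈ 1.590; 4 ≈ 1.372.
3:2 ≈ 1.500; option 1 is nearest (Δ 0.012).

1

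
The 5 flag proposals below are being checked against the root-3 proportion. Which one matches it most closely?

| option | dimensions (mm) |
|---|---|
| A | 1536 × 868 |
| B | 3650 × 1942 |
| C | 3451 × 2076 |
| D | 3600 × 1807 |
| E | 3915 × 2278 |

Target root-3 ≈ 1.732.
A: 1.770 (Δ0.038)  B: 1.880 (Δ0.148)  C: 1.662 (Δ0.070)  D: 1.992 (Δ0.260)  E: 1.719 (Δ0.013)

E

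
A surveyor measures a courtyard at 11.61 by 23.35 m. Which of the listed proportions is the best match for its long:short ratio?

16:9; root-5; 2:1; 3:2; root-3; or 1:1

Ratio = 23.35 / 11.61 ≈ 2.011.
Distances: 16:9 1.778 (Δ 0.233); root-5 2.236 (Δ 0.225); 2:1 2.000 (Δ 0.011); 3:2 1.500 (Δ 0.511); root-3 1.732 (Δ 0.279); 1:1 1.000 (Δ 1.011).

2:1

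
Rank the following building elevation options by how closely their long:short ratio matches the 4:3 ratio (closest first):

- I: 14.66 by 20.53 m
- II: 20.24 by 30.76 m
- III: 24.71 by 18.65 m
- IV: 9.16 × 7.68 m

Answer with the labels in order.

III, I, IV, II

Ratios: I = 20.53 / 14.66 ≈ 1.400; II = 30.76 / 20.24 ≈ 1.520; III = 24.71 / 18.65 ≈ 1.325; IV = 9.16 / 7.68 ≈ 1.193.
|Δ from 1.333|: I 0.067; II 0.187; III 0.008; IV 0.140.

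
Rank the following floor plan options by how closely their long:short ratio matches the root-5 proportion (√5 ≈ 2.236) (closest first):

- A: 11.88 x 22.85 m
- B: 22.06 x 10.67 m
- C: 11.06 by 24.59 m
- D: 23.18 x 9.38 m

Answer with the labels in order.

C, B, D, A

A: 22.85/11.88 ≈ 1.923 → |1.923 − 2.236| = 0.313
B: 22.06/10.67 ≈ 2.067 → |2.067 − 2.236| = 0.169
C: 24.59/11.06 ≈ 2.223 → |2.223 − 2.236| = 0.013
D: 23.18/9.38 ≈ 2.471 → |2.471 − 2.236| = 0.235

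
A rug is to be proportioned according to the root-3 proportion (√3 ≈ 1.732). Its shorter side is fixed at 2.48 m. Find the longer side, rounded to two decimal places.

4.30 m

root-3 ≈ 1.73205.
Longer side = 2.48 × 1.73205 ≈ 4.2955 → 4.30 m.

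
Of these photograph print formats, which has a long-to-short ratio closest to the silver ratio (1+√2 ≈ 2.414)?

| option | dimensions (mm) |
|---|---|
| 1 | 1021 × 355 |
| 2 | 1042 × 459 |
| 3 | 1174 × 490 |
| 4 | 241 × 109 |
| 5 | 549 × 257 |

3

Target silver ratio ≈ 2.414.
1: 2.876 (Δ0.462)  2: 2.270 (Δ0.144)  3: 2.396 (Δ0.018)  4: 2.211 (Δ0.203)  5: 2.136 (Δ0.278)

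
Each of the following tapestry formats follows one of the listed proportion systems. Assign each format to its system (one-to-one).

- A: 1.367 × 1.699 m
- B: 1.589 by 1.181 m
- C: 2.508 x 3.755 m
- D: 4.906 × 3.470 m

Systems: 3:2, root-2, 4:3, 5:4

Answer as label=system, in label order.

A = 1.699/1.367 ≈ 1.243 → 5:4 (1.250)
B = 1.589/1.181 ≈ 1.345 → 4:3 (1.333)
C = 3.755/2.508 ≈ 1.497 → 3:2 (1.500)
D = 4.906/3.470 ≈ 1.414 → root-2 (1.414)

A=5:4, B=4:3, C=3:2, D=root-2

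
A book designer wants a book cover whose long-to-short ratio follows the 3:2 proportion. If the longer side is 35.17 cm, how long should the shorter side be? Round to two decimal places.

3:2 = 1.50000.
Shorter side = 35.17 ÷ 1.50000 ≈ 23.4467 → 23.45 cm.

23.45 cm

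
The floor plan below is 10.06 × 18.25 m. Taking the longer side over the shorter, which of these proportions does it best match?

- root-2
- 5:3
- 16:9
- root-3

Ratio = 18.25 / 10.06 ≈ 1.814.
Distances: root-2 1.414 (Δ 0.400); 5:3 1.667 (Δ 0.147); 16:9 1.778 (Δ 0.036); root-3 1.732 (Δ 0.082).

16:9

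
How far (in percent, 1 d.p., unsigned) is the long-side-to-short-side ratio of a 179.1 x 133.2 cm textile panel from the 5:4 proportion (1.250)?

Ratio = 179.1 / 133.2 ≈ 1.3446.
Ideal 5:4 = 1.2500. |1.3446 − 1.2500| / 1.2500 ≈ 7.57% → 7.6%.

7.6%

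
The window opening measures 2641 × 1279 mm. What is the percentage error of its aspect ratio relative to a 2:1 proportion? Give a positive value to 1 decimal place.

Ratio = 2641 / 1279 ≈ 2.0649.
Ideal 2:1 = 2.0000. |2.0649 − 2.0000| / 2.0000 ≈ 3.25% → 3.2%.

3.2%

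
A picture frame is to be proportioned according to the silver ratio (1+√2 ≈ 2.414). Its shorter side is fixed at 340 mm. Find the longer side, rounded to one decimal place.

silver ratio ≈ 2.41421.
Longer side = 340 × 2.41421 ≈ 820.831 → 820.8 mm.

820.8 mm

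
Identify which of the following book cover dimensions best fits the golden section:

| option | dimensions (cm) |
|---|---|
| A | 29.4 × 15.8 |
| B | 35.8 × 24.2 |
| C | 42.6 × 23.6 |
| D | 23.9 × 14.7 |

D

Ratios (long/short): A ≈ 1.861; B ≈ 1.479; C ≈ 1.805; D ≈ 1.626.
golden ratio ≈ 1.618; option D is nearest (Δ 0.008).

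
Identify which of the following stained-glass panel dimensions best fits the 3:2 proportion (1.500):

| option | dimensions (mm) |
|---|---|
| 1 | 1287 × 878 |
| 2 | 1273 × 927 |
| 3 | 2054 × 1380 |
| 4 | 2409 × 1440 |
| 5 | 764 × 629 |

Ratios (long/short): 1 ≈ 1.466; 2 ≈ 1.373; 3 ≈ 1.488; 4 ≈ 1.673; 5 ≈ 1.215.
3:2 ≈ 1.500; option 3 is nearest (Δ 0.012).

3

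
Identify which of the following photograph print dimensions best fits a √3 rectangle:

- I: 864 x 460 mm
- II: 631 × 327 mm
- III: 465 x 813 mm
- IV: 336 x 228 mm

III

Target root-3 ≈ 1.732.
I: 1.878 (Δ0.146)  II: 1.930 (Δ0.198)  III: 1.748 (Δ0.016)  IV: 1.474 (Δ0.258)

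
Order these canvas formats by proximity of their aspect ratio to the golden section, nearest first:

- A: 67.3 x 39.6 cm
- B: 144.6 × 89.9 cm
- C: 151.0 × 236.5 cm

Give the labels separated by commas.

A: 67.3/39.6 ≈ 1.699 → |1.699 − 1.618| = 0.081
B: 144.6/89.9 ≈ 1.608 → |1.608 − 1.618| = 0.010
C: 236.5/151.0 ≈ 1.566 → |1.566 − 1.618| = 0.052

B, C, A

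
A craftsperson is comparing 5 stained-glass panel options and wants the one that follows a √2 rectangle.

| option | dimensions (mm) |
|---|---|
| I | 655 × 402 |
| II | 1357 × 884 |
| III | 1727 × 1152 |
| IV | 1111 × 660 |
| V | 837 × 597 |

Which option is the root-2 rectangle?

V

Ratios (long/short): I ≈ 1.629; II ≈ 1.535; III ≈ 1.499; IV ≈ 1.683; V ≈ 1.402.
root-2 ≈ 1.414; option V is nearest (Δ 0.012).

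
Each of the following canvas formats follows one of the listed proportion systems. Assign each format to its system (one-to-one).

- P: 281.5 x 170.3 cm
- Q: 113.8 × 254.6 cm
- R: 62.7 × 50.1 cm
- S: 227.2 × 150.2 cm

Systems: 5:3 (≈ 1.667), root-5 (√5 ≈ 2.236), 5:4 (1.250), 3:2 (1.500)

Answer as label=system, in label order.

P=5:3, Q=root-5, R=5:4, S=3:2

P = 281.5/170.3 ≈ 1.653 → 5:3 (1.667)
Q = 254.6/113.8 ≈ 2.237 → root-5 (2.236)
R = 62.7/50.1 ≈ 1.251 → 5:4 (1.250)
S = 227.2/150.2 ≈ 1.513 → 3:2 (1.500)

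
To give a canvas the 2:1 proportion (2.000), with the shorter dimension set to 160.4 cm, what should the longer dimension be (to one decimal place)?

320.8 cm

2:1 = 2.00000.
Longer side = 160.4 × 2.00000 ≈ 320.800 → 320.8 cm.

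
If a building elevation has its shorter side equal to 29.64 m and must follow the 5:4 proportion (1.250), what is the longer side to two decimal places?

5:4 = 1.25000.
Longer side = 29.64 × 1.25000 ≈ 37.0500 → 37.05 m.

37.05 m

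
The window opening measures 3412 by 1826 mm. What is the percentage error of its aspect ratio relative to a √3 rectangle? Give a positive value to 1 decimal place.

7.9%

Ratio = 3412 / 1826 ≈ 1.8686.
Ideal root-3 ≈ 1.7321. |1.8686 − 1.7321| / 1.7321 ≈ 7.88% → 7.9%.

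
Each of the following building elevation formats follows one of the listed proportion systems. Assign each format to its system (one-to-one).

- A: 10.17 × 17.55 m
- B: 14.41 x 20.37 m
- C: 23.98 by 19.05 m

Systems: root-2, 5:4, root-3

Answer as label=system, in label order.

Ratios: A ≈ 1.726; B ≈ 1.414; C ≈ 1.259.
Targets: root-2 ≈ 1.414; 5:4 ≈ 1.250; root-3 ≈ 1.732.

A=root-3, B=root-2, C=5:4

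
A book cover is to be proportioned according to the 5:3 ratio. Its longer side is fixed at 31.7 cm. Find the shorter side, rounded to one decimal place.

5:3 ≈ 1.66667.
Shorter side = 31.7 ÷ 1.66667 ≈ 19.020 → 19.0 cm.

19.0 cm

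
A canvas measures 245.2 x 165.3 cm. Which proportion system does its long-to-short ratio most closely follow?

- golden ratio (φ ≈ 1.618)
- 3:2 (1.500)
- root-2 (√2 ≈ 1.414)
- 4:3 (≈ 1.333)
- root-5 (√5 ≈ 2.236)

245.2/165.3 ≈ 1.483. Nearest candidates are 3:2 (1.500, off by 0.017) and root-2 (1.414, off by 0.069).

3:2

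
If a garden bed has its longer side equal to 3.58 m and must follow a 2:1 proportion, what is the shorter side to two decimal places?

2:1 = 2.00000.
Shorter side = 3.58 ÷ 2.00000 ≈ 1.7900 → 1.79 m.

1.79 m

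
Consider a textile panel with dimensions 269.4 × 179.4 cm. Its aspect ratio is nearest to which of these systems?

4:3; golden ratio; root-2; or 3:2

269.4/179.4 ≈ 1.502. Nearest candidates are 3:2 (1.500, off by 0.002) and root-2 (1.414, off by 0.088).

3:2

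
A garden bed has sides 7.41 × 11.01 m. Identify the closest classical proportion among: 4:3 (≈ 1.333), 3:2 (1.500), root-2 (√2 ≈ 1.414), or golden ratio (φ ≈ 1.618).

Ratio = 11.01 / 7.41 ≈ 1.486.
Distances: 4:3 1.333 (Δ 0.153); 3:2 1.500 (Δ 0.014); root-2 1.414 (Δ 0.072); golden ratio 1.618 (Δ 0.132).

3:2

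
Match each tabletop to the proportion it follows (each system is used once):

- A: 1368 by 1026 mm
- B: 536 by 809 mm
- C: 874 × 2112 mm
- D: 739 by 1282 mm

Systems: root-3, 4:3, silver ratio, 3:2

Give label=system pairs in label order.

A=4:3, B=3:2, C=silver ratio, D=root-3

Ratios: A ≈ 1.333; B ≈ 1.509; C ≈ 2.416; D ≈ 1.735.
Targets: root-3 ≈ 1.732; 4:3 ≈ 1.333; silver ratio ≈ 2.414; 3:2 ≈ 1.500.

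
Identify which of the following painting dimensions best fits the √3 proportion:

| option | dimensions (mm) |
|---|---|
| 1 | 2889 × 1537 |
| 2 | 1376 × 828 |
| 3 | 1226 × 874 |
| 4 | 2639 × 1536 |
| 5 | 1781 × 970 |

4

Target root-3 ≈ 1.732.
1: 1.880 (Δ0.148)  2: 1.662 (Δ0.070)  3: 1.403 (Δ0.329)  4: 1.718 (Δ0.014)  5: 1.836 (Δ0.104)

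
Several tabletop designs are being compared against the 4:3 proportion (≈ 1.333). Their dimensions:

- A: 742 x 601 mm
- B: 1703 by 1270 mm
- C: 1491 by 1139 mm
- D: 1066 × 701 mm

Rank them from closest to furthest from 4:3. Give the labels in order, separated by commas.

Ratios: A = 742 / 601 ≈ 1.235; B = 1703 / 1270 ≈ 1.341; C = 1491 / 1139 ≈ 1.309; D = 1066 / 701 ≈ 1.521.
|Δ from 1.333|: A 0.098; B 0.008; C 0.024; D 0.188.

B, C, A, D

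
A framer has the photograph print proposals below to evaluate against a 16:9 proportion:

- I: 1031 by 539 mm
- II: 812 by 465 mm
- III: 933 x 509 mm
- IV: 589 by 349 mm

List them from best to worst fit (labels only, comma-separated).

Ratios: I = 1031 / 539 ≈ 1.913; II = 812 / 465 ≈ 1.746; III = 933 / 509 ≈ 1.833; IV = 589 / 349 ≈ 1.688.
|Δ from 1.778|: I 0.135; II 0.032; III 0.055; IV 0.090.

II, III, IV, I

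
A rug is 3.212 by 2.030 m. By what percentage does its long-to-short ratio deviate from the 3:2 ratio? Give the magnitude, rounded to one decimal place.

Ratio = 3.212 / 2.030 ≈ 1.5823.
Ideal 3:2 = 1.5000. |1.5823 − 1.5000| / 1.5000 ≈ 5.49% → 5.5%.

5.5%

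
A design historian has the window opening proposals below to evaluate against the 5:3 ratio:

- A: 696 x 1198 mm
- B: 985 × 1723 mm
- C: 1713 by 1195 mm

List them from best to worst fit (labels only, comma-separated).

Ratios: A = 1198 / 696 ≈ 1.721; B = 1723 / 985 ≈ 1.749; C = 1713 / 1195 ≈ 1.433.
|Δ from 1.667|: A 0.054; B 0.082; C 0.234.

A, B, C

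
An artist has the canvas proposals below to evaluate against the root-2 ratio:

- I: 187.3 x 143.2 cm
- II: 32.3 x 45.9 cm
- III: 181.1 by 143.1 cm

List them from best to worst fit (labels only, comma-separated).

I: 187.3/143.2 ≈ 1.308 → |1.308 − 1.414| = 0.106
II: 45.9/32.3 ≈ 1.421 → |1.421 − 1.414| = 0.007
III: 181.1/143.1 ≈ 1.266 → |1.266 − 1.414| = 0.148

II, I, III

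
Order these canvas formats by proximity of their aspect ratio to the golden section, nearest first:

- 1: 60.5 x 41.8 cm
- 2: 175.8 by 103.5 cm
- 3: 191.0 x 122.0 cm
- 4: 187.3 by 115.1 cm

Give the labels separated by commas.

4, 3, 2, 1

1: 60.5/41.8 ≈ 1.447 → |1.447 − 1.618| = 0.171
2: 175.8/103.5 ≈ 1.699 → |1.699 − 1.618| = 0.081
3: 191.0/122.0 ≈ 1.566 → |1.566 − 1.618| = 0.052
4: 187.3/115.1 ≈ 1.627 → |1.627 − 1.618| = 0.009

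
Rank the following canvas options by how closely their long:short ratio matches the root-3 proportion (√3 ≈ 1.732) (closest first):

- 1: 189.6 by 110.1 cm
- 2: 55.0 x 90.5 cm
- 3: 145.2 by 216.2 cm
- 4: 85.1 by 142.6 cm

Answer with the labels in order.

1, 4, 2, 3

Ratios: 1 = 189.6 / 110.1 ≈ 1.722; 2 = 90.5 / 55.0 ≈ 1.645; 3 = 216.2 / 145.2 ≈ 1.489; 4 = 142.6 / 85.1 ≈ 1.676.
|Δ from 1.732|: 1 0.010; 2 0.087; 3 0.243; 4 0.056.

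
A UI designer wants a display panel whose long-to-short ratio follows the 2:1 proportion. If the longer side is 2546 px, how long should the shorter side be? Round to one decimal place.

2:1 = 2.00000.
Shorter side = 2546 ÷ 2.00000 ≈ 1273.000 → 1273.0 px.

1273.0 px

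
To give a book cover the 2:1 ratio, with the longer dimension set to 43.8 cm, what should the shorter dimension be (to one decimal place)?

21.9 cm

2:1 = 2.00000.
Shorter side = 43.8 ÷ 2.00000 ≈ 21.900 → 21.9 cm.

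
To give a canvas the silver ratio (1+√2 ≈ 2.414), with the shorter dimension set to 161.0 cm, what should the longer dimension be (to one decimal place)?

silver ratio ≈ 2.41421.
Longer side = 161.0 × 2.41421 ≈ 388.688 → 388.7 cm.

388.7 cm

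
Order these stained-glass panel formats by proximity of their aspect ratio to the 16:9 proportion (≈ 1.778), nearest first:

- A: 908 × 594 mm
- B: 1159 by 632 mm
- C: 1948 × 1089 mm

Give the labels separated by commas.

C, B, A

A: 908/594 ≈ 1.529 → |1.529 − 1.778| = 0.249
B: 1159/632 ≈ 1.834 → |1.834 − 1.778| = 0.056
C: 1948/1089 ≈ 1.789 → |1.789 − 1.778| = 0.011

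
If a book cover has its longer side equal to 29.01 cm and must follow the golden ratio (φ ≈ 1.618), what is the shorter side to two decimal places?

17.93 cm

golden ratio ≈ 1.61803.
Shorter side = 29.01 ÷ 1.61803 ≈ 17.9292 → 17.93 cm.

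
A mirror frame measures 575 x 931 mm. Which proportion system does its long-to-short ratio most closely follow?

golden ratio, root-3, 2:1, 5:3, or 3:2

Ratio = 931 / 575 ≈ 1.619.
Distances: golden ratio 1.618 (Δ 0.001); root-3 1.732 (Δ 0.113); 2:1 2.000 (Δ 0.381); 5:3 1.667 (Δ 0.048); 3:2 1.500 (Δ 0.119).

golden ratio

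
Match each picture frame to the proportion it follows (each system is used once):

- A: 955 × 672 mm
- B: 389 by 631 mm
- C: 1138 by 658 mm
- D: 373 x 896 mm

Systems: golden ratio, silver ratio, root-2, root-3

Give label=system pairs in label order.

A=root-2, B=golden ratio, C=root-3, D=silver ratio

A = 955/672 ≈ 1.421 → root-2 (1.414)
B = 631/389 ≈ 1.622 → golden ratio (1.618)
C = 1138/658 ≈ 1.729 → root-3 (1.732)
D = 896/373 ≈ 2.402 → silver ratio (2.414)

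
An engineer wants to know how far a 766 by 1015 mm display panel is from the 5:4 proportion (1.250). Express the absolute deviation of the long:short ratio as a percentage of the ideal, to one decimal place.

Ratio = 1015 / 766 ≈ 1.3251.
Ideal 5:4 = 1.2500. |1.3251 − 1.2500| / 1.2500 ≈ 6.01% → 6.0%.

6.0%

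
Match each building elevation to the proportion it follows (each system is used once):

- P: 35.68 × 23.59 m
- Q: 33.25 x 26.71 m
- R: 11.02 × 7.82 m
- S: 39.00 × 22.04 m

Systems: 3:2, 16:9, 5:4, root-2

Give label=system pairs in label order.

P=3:2, Q=5:4, R=root-2, S=16:9

P = 35.68/23.59 ≈ 1.513 → 3:2 (1.500)
Q = 33.25/26.71 ≈ 1.245 → 5:4 (1.250)
R = 11.02/7.82 ≈ 1.409 → root-2 (1.414)
S = 39.00/22.04 ≈ 1.770 → 16:9 (1.778)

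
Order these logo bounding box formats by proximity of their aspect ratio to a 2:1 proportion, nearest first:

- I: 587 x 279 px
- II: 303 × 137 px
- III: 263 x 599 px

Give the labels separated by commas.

Ratios: I = 587 / 279 ≈ 2.104; II = 303 / 137 ≈ 2.212; III = 599 / 263 ≈ 2.278.
|Δ from 2.000|: I 0.104; II 0.212; III 0.278.

I, II, III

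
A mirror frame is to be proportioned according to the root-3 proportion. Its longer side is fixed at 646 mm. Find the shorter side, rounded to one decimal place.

373.0 mm

root-3 ≈ 1.73205.
Shorter side = 646 ÷ 1.73205 ≈ 372.968 → 373.0 mm.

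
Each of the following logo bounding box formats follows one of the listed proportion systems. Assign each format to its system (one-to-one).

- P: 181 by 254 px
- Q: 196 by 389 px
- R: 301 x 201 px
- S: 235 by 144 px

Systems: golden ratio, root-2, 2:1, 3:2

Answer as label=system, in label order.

P = 254/181 ≈ 1.403 → root-2 (1.414)
Q = 389/196 ≈ 1.985 → 2:1 (2.000)
R = 301/201 ≈ 1.498 → 3:2 (1.500)
S = 235/144 ≈ 1.632 → golden ratio (1.618)

P=root-2, Q=2:1, R=3:2, S=golden ratio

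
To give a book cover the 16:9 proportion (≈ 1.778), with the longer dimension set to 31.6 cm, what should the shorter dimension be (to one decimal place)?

16:9 ≈ 1.77778.
Shorter side = 31.6 ÷ 1.77778 ≈ 17.775 → 17.8 cm.

17.8 cm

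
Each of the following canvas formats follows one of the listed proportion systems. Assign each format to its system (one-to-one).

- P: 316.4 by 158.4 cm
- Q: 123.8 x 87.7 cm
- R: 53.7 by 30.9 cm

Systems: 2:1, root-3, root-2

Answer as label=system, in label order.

P=2:1, Q=root-2, R=root-3

P = 316.4/158.4 ≈ 1.997 → 2:1 (2.000)
Q = 123.8/87.7 ≈ 1.412 → root-2 (1.414)
R = 53.7/30.9 ≈ 1.738 → root-3 (1.732)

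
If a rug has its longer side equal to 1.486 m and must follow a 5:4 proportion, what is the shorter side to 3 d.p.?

1.189 m

5:4 = 1.25000.
Shorter side = 1.486 ÷ 1.25000 ≈ 1.18880 → 1.189 m.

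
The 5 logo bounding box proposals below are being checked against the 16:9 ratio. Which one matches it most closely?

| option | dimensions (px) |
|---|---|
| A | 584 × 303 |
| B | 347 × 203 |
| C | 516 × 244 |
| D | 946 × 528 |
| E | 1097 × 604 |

Target 16:9 ≈ 1.778.
A: 1.927 (Δ0.149)  B: 1.709 (Δ0.069)  C: 2.115 (Δ0.337)  D: 1.792 (Δ0.014)  E: 1.816 (Δ0.038)

D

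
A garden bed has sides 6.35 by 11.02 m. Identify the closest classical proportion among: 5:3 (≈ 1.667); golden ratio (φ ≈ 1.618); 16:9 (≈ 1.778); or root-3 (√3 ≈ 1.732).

root-3

11.02/6.35 ≈ 1.735. Nearest candidates are root-3 (1.732, off by 0.003) and 16:9 (1.778, off by 0.043).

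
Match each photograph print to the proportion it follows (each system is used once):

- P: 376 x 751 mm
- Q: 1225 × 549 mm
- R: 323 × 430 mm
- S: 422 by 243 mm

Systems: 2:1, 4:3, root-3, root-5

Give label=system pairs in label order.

P=2:1, Q=root-5, R=4:3, S=root-3

Ratios: P ≈ 1.997; Q ≈ 2.231; R ≈ 1.331; S ≈ 1.737.
Targets: 2:1 ≈ 2.000; 4:3 ≈ 1.333; root-3 ≈ 1.732; root-5 ≈ 2.236.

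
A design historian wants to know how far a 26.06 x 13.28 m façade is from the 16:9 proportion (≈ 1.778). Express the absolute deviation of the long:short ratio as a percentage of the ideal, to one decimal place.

10.4%

Ratio = 26.06 / 13.28 ≈ 1.9623.
Ideal 16:9 ≈ 1.7778. |1.9623 − 1.7778| / 1.7778 ≈ 10.38% → 10.4%.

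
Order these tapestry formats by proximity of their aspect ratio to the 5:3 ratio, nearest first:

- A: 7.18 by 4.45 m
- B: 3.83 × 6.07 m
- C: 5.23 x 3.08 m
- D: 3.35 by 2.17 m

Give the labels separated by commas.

Ratios: A = 7.18 / 4.45 ≈ 1.613; B = 6.07 / 3.83 ≈ 1.585; C = 5.23 / 3.08 ≈ 1.698; D = 3.35 / 2.17 ≈ 1.544.
|Δ from 1.667|: A 0.054; B 0.082; C 0.031; D 0.123.

C, A, B, D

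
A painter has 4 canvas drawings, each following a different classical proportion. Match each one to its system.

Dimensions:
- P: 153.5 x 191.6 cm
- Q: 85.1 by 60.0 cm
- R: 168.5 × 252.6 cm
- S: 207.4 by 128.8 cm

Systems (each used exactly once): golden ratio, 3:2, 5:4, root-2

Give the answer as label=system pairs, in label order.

P = 191.6/153.5 ≈ 1.248 → 5:4 (1.250)
Q = 85.1/60.0 ≈ 1.418 → root-2 (1.414)
R = 252.6/168.5 ≈ 1.499 → 3:2 (1.500)
S = 207.4/128.8 ≈ 1.610 → golden ratio (1.618)

P=5:4, Q=root-2, R=3:2, S=golden ratio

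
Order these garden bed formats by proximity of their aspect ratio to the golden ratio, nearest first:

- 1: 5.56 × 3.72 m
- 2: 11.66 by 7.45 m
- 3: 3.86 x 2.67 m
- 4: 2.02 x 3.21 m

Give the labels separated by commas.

4, 2, 1, 3

Ratios: 1 = 5.56 / 3.72 ≈ 1.495; 2 = 11.66 / 7.45 ≈ 1.565; 3 = 3.86 / 2.67 ≈ 1.446; 4 = 3.21 / 2.02 ≈ 1.589.
|Δ from 1.618|: 1 0.123; 2 0.053; 3 0.172; 4 0.029.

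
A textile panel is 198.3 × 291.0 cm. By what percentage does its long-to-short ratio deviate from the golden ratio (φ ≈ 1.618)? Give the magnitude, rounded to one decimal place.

Ratio = 291.0 / 198.3 ≈ 1.4675.
Ideal golden ratio ≈ 1.6180. |1.4675 − 1.6180| / 1.6180 ≈ 9.30% → 9.3%.

9.3%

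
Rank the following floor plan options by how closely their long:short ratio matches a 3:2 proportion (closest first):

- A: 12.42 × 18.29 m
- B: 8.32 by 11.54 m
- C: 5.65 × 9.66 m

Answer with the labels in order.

A, B, C

A: 18.29/12.42 ≈ 1.473 → |1.473 − 1.500| = 0.027
B: 11.54/8.32 ≈ 1.387 → |1.387 − 1.500| = 0.113
C: 9.66/5.65 ≈ 1.710 → |1.710 − 1.500| = 0.210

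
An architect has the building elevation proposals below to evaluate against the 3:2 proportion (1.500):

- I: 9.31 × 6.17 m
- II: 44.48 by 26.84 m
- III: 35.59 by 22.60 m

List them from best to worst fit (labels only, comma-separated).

I, III, II

I: 9.31/6.17 ≈ 1.509 → |1.509 − 1.500| = 0.009
II: 44.48/26.84 ≈ 1.657 → |1.657 − 1.500| = 0.157
III: 35.59/22.60 ≈ 1.575 → |1.575 − 1.500| = 0.075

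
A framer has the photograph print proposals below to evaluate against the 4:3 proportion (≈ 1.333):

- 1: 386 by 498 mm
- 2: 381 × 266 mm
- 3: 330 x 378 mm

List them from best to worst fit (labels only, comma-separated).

Ratios: 1 = 498 / 386 ≈ 1.290; 2 = 381 / 266 ≈ 1.432; 3 = 378 / 330 ≈ 1.145.
|Δ from 1.333|: 1 0.043; 2 0.099; 3 0.188.

1, 2, 3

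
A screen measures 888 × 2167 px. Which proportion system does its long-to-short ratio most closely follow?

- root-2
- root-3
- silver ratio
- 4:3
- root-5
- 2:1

silver ratio

Ratio = 2167 / 888 ≈ 2.440.
Distances: root-2 1.414 (Δ 1.026); root-3 1.732 (Δ 0.708); silver ratio 2.414 (Δ 0.026); 4:3 1.333 (Δ 1.107); root-5 2.236 (Δ 0.204); 2:1 2.000 (Δ 0.440).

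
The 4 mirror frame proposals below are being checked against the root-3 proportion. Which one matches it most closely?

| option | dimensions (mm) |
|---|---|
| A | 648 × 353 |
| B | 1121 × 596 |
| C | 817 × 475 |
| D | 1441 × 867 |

Ratios (long/short): A ≈ 1.836; B ≈ 1.881; C ≈ 1.720; D ≈ 1.662.
root-3 ≈ 1.732; option C is nearest (Δ 0.012).

C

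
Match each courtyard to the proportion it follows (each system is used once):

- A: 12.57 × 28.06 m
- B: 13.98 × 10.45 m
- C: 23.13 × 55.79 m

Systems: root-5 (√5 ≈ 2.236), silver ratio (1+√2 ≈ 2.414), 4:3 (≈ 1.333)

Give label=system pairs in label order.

A = 28.06/12.57 ≈ 2.232 → root-5 (2.236)
B = 13.98/10.45 ≈ 1.338 → 4:3 (1.333)
C = 55.79/23.13 ≈ 2.412 → silver ratio (2.414)

A=root-5, B=4:3, C=silver ratio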